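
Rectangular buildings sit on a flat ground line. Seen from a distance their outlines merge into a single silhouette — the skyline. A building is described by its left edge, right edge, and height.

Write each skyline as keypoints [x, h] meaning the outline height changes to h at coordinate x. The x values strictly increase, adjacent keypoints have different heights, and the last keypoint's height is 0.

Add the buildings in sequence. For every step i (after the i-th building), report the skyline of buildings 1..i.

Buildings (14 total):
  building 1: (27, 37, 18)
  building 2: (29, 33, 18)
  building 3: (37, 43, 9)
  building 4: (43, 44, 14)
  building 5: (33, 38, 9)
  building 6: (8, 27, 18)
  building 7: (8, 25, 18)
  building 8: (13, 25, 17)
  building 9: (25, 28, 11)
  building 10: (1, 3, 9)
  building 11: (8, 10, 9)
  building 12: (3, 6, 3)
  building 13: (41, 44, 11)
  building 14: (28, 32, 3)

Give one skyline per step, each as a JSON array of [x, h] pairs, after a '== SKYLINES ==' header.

== SKYLINES ==
[[27,18],[37,0]]
[[27,18],[37,0]]
[[27,18],[37,9],[43,0]]
[[27,18],[37,9],[43,14],[44,0]]
[[27,18],[37,9],[43,14],[44,0]]
[[8,18],[37,9],[43,14],[44,0]]
[[8,18],[37,9],[43,14],[44,0]]
[[8,18],[37,9],[43,14],[44,0]]
[[8,18],[37,9],[43,14],[44,0]]
[[1,9],[3,0],[8,18],[37,9],[43,14],[44,0]]
[[1,9],[3,0],[8,18],[37,9],[43,14],[44,0]]
[[1,9],[3,3],[6,0],[8,18],[37,9],[43,14],[44,0]]
[[1,9],[3,3],[6,0],[8,18],[37,9],[41,11],[43,14],[44,0]]
[[1,9],[3,3],[6,0],[8,18],[37,9],[41,11],[43,14],[44,0]]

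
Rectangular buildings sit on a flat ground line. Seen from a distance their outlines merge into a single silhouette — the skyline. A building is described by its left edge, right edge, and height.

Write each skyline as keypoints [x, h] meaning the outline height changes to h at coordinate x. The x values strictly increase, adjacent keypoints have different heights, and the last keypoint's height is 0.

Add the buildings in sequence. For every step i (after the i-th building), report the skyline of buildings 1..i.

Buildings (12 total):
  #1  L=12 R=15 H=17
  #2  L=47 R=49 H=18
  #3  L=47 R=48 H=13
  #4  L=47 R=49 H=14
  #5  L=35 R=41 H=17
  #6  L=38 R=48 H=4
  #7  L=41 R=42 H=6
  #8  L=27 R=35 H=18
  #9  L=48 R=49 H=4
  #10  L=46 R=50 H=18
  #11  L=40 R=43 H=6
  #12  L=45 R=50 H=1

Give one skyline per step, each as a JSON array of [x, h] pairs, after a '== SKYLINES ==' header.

== SKYLINES ==
[[12,17],[15,0]]
[[12,17],[15,0],[47,18],[49,0]]
[[12,17],[15,0],[47,18],[49,0]]
[[12,17],[15,0],[47,18],[49,0]]
[[12,17],[15,0],[35,17],[41,0],[47,18],[49,0]]
[[12,17],[15,0],[35,17],[41,4],[47,18],[49,0]]
[[12,17],[15,0],[35,17],[41,6],[42,4],[47,18],[49,0]]
[[12,17],[15,0],[27,18],[35,17],[41,6],[42,4],[47,18],[49,0]]
[[12,17],[15,0],[27,18],[35,17],[41,6],[42,4],[47,18],[49,0]]
[[12,17],[15,0],[27,18],[35,17],[41,6],[42,4],[46,18],[50,0]]
[[12,17],[15,0],[27,18],[35,17],[41,6],[43,4],[46,18],[50,0]]
[[12,17],[15,0],[27,18],[35,17],[41,6],[43,4],[46,18],[50,0]]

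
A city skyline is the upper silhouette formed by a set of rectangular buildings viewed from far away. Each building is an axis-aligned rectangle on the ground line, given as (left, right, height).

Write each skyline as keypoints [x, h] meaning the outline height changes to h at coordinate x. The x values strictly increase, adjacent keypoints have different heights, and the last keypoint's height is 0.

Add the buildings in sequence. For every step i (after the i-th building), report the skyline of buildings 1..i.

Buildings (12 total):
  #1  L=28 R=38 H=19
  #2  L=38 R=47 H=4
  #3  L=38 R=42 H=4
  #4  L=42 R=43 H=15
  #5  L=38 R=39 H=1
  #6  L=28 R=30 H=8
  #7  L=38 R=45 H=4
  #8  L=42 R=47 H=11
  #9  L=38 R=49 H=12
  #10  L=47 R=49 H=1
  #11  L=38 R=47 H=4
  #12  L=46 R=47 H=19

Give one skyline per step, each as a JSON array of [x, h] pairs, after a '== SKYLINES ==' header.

== SKYLINES ==
[[28,19],[38,0]]
[[28,19],[38,4],[47,0]]
[[28,19],[38,4],[47,0]]
[[28,19],[38,4],[42,15],[43,4],[47,0]]
[[28,19],[38,4],[42,15],[43,4],[47,0]]
[[28,19],[38,4],[42,15],[43,4],[47,0]]
[[28,19],[38,4],[42,15],[43,4],[47,0]]
[[28,19],[38,4],[42,15],[43,11],[47,0]]
[[28,19],[38,12],[42,15],[43,12],[49,0]]
[[28,19],[38,12],[42,15],[43,12],[49,0]]
[[28,19],[38,12],[42,15],[43,12],[49,0]]
[[28,19],[38,12],[42,15],[43,12],[46,19],[47,12],[49,0]]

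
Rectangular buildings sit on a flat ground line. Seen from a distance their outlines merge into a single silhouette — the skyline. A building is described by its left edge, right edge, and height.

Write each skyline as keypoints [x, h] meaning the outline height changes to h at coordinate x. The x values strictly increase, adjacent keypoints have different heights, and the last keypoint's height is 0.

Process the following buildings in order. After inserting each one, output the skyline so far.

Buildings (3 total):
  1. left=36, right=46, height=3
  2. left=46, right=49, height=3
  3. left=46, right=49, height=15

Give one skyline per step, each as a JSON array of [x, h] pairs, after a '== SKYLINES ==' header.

== SKYLINES ==
[[36,3],[46,0]]
[[36,3],[49,0]]
[[36,3],[46,15],[49,0]]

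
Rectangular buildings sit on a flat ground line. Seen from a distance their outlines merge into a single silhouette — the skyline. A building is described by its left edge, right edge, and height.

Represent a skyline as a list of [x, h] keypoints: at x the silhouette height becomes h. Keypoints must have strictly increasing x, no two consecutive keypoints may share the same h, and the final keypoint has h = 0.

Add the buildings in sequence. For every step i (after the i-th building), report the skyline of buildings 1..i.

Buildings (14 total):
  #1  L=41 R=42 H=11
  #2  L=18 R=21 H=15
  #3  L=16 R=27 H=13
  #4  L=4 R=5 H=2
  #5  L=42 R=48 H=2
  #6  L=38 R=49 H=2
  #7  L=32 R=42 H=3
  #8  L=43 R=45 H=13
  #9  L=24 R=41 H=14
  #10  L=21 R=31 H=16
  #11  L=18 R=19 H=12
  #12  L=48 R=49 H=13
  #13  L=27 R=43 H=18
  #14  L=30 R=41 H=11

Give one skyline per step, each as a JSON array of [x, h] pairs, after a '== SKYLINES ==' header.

== SKYLINES ==
[[41,11],[42,0]]
[[18,15],[21,0],[41,11],[42,0]]
[[16,13],[18,15],[21,13],[27,0],[41,11],[42,0]]
[[4,2],[5,0],[16,13],[18,15],[21,13],[27,0],[41,11],[42,0]]
[[4,2],[5,0],[16,13],[18,15],[21,13],[27,0],[41,11],[42,2],[48,0]]
[[4,2],[5,0],[16,13],[18,15],[21,13],[27,0],[38,2],[41,11],[42,2],[49,0]]
[[4,2],[5,0],[16,13],[18,15],[21,13],[27,0],[32,3],[41,11],[42,2],[49,0]]
[[4,2],[5,0],[16,13],[18,15],[21,13],[27,0],[32,3],[41,11],[42,2],[43,13],[45,2],[49,0]]
[[4,2],[5,0],[16,13],[18,15],[21,13],[24,14],[41,11],[42,2],[43,13],[45,2],[49,0]]
[[4,2],[5,0],[16,13],[18,15],[21,16],[31,14],[41,11],[42,2],[43,13],[45,2],[49,0]]
[[4,2],[5,0],[16,13],[18,15],[21,16],[31,14],[41,11],[42,2],[43,13],[45,2],[49,0]]
[[4,2],[5,0],[16,13],[18,15],[21,16],[31,14],[41,11],[42,2],[43,13],[45,2],[48,13],[49,0]]
[[4,2],[5,0],[16,13],[18,15],[21,16],[27,18],[43,13],[45,2],[48,13],[49,0]]
[[4,2],[5,0],[16,13],[18,15],[21,16],[27,18],[43,13],[45,2],[48,13],[49,0]]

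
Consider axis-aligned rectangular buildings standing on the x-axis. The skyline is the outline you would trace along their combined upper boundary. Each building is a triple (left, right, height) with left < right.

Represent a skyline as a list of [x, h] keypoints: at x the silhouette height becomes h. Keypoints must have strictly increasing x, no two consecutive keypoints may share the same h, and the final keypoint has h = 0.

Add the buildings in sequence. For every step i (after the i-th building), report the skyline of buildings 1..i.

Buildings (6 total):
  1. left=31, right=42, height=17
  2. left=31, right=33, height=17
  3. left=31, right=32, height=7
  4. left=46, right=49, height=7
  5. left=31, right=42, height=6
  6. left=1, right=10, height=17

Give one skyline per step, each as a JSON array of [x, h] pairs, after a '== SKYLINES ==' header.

== SKYLINES ==
[[31,17],[42,0]]
[[31,17],[42,0]]
[[31,17],[42,0]]
[[31,17],[42,0],[46,7],[49,0]]
[[31,17],[42,0],[46,7],[49,0]]
[[1,17],[10,0],[31,17],[42,0],[46,7],[49,0]]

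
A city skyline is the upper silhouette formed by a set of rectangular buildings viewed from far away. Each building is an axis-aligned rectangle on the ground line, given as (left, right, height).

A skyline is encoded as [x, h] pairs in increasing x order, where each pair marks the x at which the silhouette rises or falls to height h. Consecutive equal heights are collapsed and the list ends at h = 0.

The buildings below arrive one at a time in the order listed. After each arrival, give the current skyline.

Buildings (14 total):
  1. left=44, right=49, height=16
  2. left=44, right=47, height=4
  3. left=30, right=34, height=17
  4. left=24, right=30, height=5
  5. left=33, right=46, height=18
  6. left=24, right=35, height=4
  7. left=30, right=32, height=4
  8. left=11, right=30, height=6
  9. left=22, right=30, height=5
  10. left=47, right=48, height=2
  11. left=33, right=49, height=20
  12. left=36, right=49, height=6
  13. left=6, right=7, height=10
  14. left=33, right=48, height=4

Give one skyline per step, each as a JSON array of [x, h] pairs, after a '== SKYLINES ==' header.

== SKYLINES ==
[[44,16],[49,0]]
[[44,16],[49,0]]
[[30,17],[34,0],[44,16],[49,0]]
[[24,5],[30,17],[34,0],[44,16],[49,0]]
[[24,5],[30,17],[33,18],[46,16],[49,0]]
[[24,5],[30,17],[33,18],[46,16],[49,0]]
[[24,5],[30,17],[33,18],[46,16],[49,0]]
[[11,6],[30,17],[33,18],[46,16],[49,0]]
[[11,6],[30,17],[33,18],[46,16],[49,0]]
[[11,6],[30,17],[33,18],[46,16],[49,0]]
[[11,6],[30,17],[33,20],[49,0]]
[[11,6],[30,17],[33,20],[49,0]]
[[6,10],[7,0],[11,6],[30,17],[33,20],[49,0]]
[[6,10],[7,0],[11,6],[30,17],[33,20],[49,0]]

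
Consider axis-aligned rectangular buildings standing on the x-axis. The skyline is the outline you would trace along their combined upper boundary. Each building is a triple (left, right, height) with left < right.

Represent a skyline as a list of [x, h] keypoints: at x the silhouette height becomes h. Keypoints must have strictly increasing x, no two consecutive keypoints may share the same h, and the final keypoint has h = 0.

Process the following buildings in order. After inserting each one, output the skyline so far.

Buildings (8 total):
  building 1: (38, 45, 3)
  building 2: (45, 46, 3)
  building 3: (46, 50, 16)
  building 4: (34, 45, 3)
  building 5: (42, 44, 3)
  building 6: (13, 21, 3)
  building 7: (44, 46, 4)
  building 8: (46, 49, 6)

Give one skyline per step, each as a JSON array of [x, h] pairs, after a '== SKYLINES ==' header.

== SKYLINES ==
[[38,3],[45,0]]
[[38,3],[46,0]]
[[38,3],[46,16],[50,0]]
[[34,3],[46,16],[50,0]]
[[34,3],[46,16],[50,0]]
[[13,3],[21,0],[34,3],[46,16],[50,0]]
[[13,3],[21,0],[34,3],[44,4],[46,16],[50,0]]
[[13,3],[21,0],[34,3],[44,4],[46,16],[50,0]]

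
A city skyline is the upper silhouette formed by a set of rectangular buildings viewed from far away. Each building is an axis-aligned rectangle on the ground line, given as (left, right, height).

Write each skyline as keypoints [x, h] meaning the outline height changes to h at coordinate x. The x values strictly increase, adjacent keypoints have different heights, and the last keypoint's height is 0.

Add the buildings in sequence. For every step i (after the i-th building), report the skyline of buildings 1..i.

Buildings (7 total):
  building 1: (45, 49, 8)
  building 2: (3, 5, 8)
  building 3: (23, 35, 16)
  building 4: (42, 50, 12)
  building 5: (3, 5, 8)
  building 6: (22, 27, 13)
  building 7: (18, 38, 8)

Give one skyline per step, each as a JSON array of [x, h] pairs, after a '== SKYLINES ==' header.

== SKYLINES ==
[[45,8],[49,0]]
[[3,8],[5,0],[45,8],[49,0]]
[[3,8],[5,0],[23,16],[35,0],[45,8],[49,0]]
[[3,8],[5,0],[23,16],[35,0],[42,12],[50,0]]
[[3,8],[5,0],[23,16],[35,0],[42,12],[50,0]]
[[3,8],[5,0],[22,13],[23,16],[35,0],[42,12],[50,0]]
[[3,8],[5,0],[18,8],[22,13],[23,16],[35,8],[38,0],[42,12],[50,0]]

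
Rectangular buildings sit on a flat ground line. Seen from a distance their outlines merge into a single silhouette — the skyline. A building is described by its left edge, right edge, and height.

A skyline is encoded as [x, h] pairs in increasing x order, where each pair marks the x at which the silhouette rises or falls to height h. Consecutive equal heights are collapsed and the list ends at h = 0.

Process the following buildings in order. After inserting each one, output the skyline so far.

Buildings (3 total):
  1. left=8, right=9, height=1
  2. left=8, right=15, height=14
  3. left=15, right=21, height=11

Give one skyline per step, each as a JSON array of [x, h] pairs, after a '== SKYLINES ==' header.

== SKYLINES ==
[[8,1],[9,0]]
[[8,14],[15,0]]
[[8,14],[15,11],[21,0]]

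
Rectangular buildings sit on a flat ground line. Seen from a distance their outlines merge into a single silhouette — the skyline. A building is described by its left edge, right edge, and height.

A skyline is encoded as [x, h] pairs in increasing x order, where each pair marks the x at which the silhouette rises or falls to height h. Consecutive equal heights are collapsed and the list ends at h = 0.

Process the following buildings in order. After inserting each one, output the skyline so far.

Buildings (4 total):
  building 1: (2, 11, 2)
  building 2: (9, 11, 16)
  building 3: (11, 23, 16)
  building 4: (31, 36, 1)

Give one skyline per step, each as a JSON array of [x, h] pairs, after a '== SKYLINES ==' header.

== SKYLINES ==
[[2,2],[11,0]]
[[2,2],[9,16],[11,0]]
[[2,2],[9,16],[23,0]]
[[2,2],[9,16],[23,0],[31,1],[36,0]]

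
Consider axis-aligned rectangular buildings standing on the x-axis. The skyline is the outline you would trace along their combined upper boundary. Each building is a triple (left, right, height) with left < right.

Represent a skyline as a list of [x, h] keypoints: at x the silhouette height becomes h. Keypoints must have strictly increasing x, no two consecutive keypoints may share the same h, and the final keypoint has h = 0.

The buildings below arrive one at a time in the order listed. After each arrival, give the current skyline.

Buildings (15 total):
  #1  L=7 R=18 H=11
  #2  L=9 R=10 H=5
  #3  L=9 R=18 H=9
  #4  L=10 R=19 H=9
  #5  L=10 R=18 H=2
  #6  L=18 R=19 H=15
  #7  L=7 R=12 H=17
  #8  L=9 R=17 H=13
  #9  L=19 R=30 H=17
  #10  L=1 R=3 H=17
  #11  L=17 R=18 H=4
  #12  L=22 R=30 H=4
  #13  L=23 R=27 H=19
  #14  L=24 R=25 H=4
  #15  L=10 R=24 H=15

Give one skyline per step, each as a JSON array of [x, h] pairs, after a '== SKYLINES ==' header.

== SKYLINES ==
[[7,11],[18,0]]
[[7,11],[18,0]]
[[7,11],[18,0]]
[[7,11],[18,9],[19,0]]
[[7,11],[18,9],[19,0]]
[[7,11],[18,15],[19,0]]
[[7,17],[12,11],[18,15],[19,0]]
[[7,17],[12,13],[17,11],[18,15],[19,0]]
[[7,17],[12,13],[17,11],[18,15],[19,17],[30,0]]
[[1,17],[3,0],[7,17],[12,13],[17,11],[18,15],[19,17],[30,0]]
[[1,17],[3,0],[7,17],[12,13],[17,11],[18,15],[19,17],[30,0]]
[[1,17],[3,0],[7,17],[12,13],[17,11],[18,15],[19,17],[30,0]]
[[1,17],[3,0],[7,17],[12,13],[17,11],[18,15],[19,17],[23,19],[27,17],[30,0]]
[[1,17],[3,0],[7,17],[12,13],[17,11],[18,15],[19,17],[23,19],[27,17],[30,0]]
[[1,17],[3,0],[7,17],[12,15],[19,17],[23,19],[27,17],[30,0]]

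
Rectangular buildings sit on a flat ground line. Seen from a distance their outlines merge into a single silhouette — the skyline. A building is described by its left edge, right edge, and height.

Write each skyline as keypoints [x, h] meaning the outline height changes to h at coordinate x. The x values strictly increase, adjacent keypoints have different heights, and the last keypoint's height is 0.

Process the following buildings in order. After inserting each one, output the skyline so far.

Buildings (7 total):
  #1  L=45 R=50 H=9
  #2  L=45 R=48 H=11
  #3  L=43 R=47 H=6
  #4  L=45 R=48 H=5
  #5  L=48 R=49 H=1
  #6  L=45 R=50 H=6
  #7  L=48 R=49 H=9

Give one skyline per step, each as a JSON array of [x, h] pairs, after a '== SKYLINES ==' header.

== SKYLINES ==
[[45,9],[50,0]]
[[45,11],[48,9],[50,0]]
[[43,6],[45,11],[48,9],[50,0]]
[[43,6],[45,11],[48,9],[50,0]]
[[43,6],[45,11],[48,9],[50,0]]
[[43,6],[45,11],[48,9],[50,0]]
[[43,6],[45,11],[48,9],[50,0]]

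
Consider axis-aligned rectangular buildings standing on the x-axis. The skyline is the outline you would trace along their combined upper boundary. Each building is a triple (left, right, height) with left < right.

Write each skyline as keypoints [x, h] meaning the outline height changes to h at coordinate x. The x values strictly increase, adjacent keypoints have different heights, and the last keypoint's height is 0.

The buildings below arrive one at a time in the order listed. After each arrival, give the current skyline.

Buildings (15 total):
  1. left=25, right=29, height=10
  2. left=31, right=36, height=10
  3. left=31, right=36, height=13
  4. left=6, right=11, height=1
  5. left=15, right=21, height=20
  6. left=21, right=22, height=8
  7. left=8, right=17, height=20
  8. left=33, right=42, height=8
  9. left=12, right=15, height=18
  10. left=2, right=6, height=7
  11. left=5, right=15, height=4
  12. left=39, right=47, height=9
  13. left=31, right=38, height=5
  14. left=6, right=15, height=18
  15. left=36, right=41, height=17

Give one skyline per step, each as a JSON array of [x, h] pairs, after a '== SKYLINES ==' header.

== SKYLINES ==
[[25,10],[29,0]]
[[25,10],[29,0],[31,10],[36,0]]
[[25,10],[29,0],[31,13],[36,0]]
[[6,1],[11,0],[25,10],[29,0],[31,13],[36,0]]
[[6,1],[11,0],[15,20],[21,0],[25,10],[29,0],[31,13],[36,0]]
[[6,1],[11,0],[15,20],[21,8],[22,0],[25,10],[29,0],[31,13],[36,0]]
[[6,1],[8,20],[21,8],[22,0],[25,10],[29,0],[31,13],[36,0]]
[[6,1],[8,20],[21,8],[22,0],[25,10],[29,0],[31,13],[36,8],[42,0]]
[[6,1],[8,20],[21,8],[22,0],[25,10],[29,0],[31,13],[36,8],[42,0]]
[[2,7],[6,1],[8,20],[21,8],[22,0],[25,10],[29,0],[31,13],[36,8],[42,0]]
[[2,7],[6,4],[8,20],[21,8],[22,0],[25,10],[29,0],[31,13],[36,8],[42,0]]
[[2,7],[6,4],[8,20],[21,8],[22,0],[25,10],[29,0],[31,13],[36,8],[39,9],[47,0]]
[[2,7],[6,4],[8,20],[21,8],[22,0],[25,10],[29,0],[31,13],[36,8],[39,9],[47,0]]
[[2,7],[6,18],[8,20],[21,8],[22,0],[25,10],[29,0],[31,13],[36,8],[39,9],[47,0]]
[[2,7],[6,18],[8,20],[21,8],[22,0],[25,10],[29,0],[31,13],[36,17],[41,9],[47,0]]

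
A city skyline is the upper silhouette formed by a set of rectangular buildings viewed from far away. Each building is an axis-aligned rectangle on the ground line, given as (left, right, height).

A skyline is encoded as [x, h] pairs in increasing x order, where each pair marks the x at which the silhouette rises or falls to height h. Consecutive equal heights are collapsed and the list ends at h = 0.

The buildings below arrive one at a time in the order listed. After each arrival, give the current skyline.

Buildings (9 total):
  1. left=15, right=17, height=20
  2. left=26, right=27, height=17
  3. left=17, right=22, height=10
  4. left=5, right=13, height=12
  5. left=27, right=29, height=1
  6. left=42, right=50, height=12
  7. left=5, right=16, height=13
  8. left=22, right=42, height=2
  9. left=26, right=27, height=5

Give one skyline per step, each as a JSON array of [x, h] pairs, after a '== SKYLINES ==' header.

== SKYLINES ==
[[15,20],[17,0]]
[[15,20],[17,0],[26,17],[27,0]]
[[15,20],[17,10],[22,0],[26,17],[27,0]]
[[5,12],[13,0],[15,20],[17,10],[22,0],[26,17],[27,0]]
[[5,12],[13,0],[15,20],[17,10],[22,0],[26,17],[27,1],[29,0]]
[[5,12],[13,0],[15,20],[17,10],[22,0],[26,17],[27,1],[29,0],[42,12],[50,0]]
[[5,13],[15,20],[17,10],[22,0],[26,17],[27,1],[29,0],[42,12],[50,0]]
[[5,13],[15,20],[17,10],[22,2],[26,17],[27,2],[42,12],[50,0]]
[[5,13],[15,20],[17,10],[22,2],[26,17],[27,2],[42,12],[50,0]]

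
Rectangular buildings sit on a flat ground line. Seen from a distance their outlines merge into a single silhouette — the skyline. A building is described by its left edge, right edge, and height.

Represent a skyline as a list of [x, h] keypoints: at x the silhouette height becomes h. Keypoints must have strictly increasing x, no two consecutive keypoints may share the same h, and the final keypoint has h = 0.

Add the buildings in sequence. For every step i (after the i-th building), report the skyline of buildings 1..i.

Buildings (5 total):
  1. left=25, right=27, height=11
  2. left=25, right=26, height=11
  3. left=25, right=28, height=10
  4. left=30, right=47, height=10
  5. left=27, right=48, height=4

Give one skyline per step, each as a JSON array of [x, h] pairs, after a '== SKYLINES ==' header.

== SKYLINES ==
[[25,11],[27,0]]
[[25,11],[27,0]]
[[25,11],[27,10],[28,0]]
[[25,11],[27,10],[28,0],[30,10],[47,0]]
[[25,11],[27,10],[28,4],[30,10],[47,4],[48,0]]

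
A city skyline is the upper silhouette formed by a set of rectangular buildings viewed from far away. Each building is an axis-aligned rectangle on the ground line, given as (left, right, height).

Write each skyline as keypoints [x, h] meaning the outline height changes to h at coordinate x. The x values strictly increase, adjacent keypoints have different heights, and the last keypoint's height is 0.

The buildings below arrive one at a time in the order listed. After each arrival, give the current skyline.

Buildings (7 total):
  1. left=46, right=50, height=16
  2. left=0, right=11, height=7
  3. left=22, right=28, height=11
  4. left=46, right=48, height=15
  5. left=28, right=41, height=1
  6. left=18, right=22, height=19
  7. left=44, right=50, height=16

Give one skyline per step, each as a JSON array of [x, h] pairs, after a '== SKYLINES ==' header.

== SKYLINES ==
[[46,16],[50,0]]
[[0,7],[11,0],[46,16],[50,0]]
[[0,7],[11,0],[22,11],[28,0],[46,16],[50,0]]
[[0,7],[11,0],[22,11],[28,0],[46,16],[50,0]]
[[0,7],[11,0],[22,11],[28,1],[41,0],[46,16],[50,0]]
[[0,7],[11,0],[18,19],[22,11],[28,1],[41,0],[46,16],[50,0]]
[[0,7],[11,0],[18,19],[22,11],[28,1],[41,0],[44,16],[50,0]]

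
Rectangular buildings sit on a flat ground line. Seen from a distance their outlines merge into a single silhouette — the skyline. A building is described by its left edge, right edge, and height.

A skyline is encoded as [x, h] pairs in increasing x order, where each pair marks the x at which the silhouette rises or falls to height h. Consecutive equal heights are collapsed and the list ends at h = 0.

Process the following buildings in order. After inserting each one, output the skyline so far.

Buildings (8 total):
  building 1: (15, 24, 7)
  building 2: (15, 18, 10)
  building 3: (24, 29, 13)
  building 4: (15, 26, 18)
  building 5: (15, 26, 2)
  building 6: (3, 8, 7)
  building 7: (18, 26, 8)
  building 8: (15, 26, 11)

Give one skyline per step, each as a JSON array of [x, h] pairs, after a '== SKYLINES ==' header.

== SKYLINES ==
[[15,7],[24,0]]
[[15,10],[18,7],[24,0]]
[[15,10],[18,7],[24,13],[29,0]]
[[15,18],[26,13],[29,0]]
[[15,18],[26,13],[29,0]]
[[3,7],[8,0],[15,18],[26,13],[29,0]]
[[3,7],[8,0],[15,18],[26,13],[29,0]]
[[3,7],[8,0],[15,18],[26,13],[29,0]]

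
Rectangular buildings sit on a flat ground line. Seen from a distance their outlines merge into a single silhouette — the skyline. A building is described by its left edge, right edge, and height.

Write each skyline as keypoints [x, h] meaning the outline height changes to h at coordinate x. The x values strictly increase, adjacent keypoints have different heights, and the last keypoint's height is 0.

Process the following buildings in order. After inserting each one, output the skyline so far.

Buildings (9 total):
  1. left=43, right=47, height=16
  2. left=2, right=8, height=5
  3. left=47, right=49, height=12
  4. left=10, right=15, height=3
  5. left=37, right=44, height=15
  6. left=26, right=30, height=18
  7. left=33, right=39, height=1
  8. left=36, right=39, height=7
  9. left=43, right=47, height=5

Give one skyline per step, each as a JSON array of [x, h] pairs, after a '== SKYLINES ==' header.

== SKYLINES ==
[[43,16],[47,0]]
[[2,5],[8,0],[43,16],[47,0]]
[[2,5],[8,0],[43,16],[47,12],[49,0]]
[[2,5],[8,0],[10,3],[15,0],[43,16],[47,12],[49,0]]
[[2,5],[8,0],[10,3],[15,0],[37,15],[43,16],[47,12],[49,0]]
[[2,5],[8,0],[10,3],[15,0],[26,18],[30,0],[37,15],[43,16],[47,12],[49,0]]
[[2,5],[8,0],[10,3],[15,0],[26,18],[30,0],[33,1],[37,15],[43,16],[47,12],[49,0]]
[[2,5],[8,0],[10,3],[15,0],[26,18],[30,0],[33,1],[36,7],[37,15],[43,16],[47,12],[49,0]]
[[2,5],[8,0],[10,3],[15,0],[26,18],[30,0],[33,1],[36,7],[37,15],[43,16],[47,12],[49,0]]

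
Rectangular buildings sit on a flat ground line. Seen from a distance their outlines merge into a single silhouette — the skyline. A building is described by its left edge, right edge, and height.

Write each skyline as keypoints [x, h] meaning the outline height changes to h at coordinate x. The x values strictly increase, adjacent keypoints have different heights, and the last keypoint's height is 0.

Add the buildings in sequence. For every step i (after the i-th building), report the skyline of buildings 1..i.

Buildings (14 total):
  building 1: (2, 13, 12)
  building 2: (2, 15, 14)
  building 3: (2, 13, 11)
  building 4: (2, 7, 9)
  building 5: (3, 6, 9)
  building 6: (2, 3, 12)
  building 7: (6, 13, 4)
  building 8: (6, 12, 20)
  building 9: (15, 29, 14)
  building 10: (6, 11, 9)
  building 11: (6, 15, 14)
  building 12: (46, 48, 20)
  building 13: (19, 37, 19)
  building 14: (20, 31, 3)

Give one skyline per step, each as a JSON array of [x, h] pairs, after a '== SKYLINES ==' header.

== SKYLINES ==
[[2,12],[13,0]]
[[2,14],[15,0]]
[[2,14],[15,0]]
[[2,14],[15,0]]
[[2,14],[15,0]]
[[2,14],[15,0]]
[[2,14],[15,0]]
[[2,14],[6,20],[12,14],[15,0]]
[[2,14],[6,20],[12,14],[29,0]]
[[2,14],[6,20],[12,14],[29,0]]
[[2,14],[6,20],[12,14],[29,0]]
[[2,14],[6,20],[12,14],[29,0],[46,20],[48,0]]
[[2,14],[6,20],[12,14],[19,19],[37,0],[46,20],[48,0]]
[[2,14],[6,20],[12,14],[19,19],[37,0],[46,20],[48,0]]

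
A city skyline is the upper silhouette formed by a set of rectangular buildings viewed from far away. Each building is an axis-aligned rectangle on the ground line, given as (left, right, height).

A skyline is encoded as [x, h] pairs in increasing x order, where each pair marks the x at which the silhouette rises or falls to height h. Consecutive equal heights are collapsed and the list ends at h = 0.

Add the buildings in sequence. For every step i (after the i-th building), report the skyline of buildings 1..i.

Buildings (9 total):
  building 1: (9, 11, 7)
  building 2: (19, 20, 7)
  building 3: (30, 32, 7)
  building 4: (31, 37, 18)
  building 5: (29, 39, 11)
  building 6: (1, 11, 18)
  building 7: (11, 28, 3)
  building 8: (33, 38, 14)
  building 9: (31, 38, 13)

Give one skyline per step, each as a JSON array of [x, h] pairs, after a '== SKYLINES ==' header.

== SKYLINES ==
[[9,7],[11,0]]
[[9,7],[11,0],[19,7],[20,0]]
[[9,7],[11,0],[19,7],[20,0],[30,7],[32,0]]
[[9,7],[11,0],[19,7],[20,0],[30,7],[31,18],[37,0]]
[[9,7],[11,0],[19,7],[20,0],[29,11],[31,18],[37,11],[39,0]]
[[1,18],[11,0],[19,7],[20,0],[29,11],[31,18],[37,11],[39,0]]
[[1,18],[11,3],[19,7],[20,3],[28,0],[29,11],[31,18],[37,11],[39,0]]
[[1,18],[11,3],[19,7],[20,3],[28,0],[29,11],[31,18],[37,14],[38,11],[39,0]]
[[1,18],[11,3],[19,7],[20,3],[28,0],[29,11],[31,18],[37,14],[38,11],[39,0]]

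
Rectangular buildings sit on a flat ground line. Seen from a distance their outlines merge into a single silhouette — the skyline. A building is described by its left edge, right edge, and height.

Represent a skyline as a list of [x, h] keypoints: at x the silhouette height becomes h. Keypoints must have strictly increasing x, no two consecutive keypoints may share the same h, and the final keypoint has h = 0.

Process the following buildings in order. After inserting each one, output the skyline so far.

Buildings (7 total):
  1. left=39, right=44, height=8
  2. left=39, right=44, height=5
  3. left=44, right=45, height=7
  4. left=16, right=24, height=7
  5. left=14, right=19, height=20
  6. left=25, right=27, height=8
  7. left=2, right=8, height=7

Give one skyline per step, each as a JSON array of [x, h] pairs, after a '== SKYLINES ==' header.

== SKYLINES ==
[[39,8],[44,0]]
[[39,8],[44,0]]
[[39,8],[44,7],[45,0]]
[[16,7],[24,0],[39,8],[44,7],[45,0]]
[[14,20],[19,7],[24,0],[39,8],[44,7],[45,0]]
[[14,20],[19,7],[24,0],[25,8],[27,0],[39,8],[44,7],[45,0]]
[[2,7],[8,0],[14,20],[19,7],[24,0],[25,8],[27,0],[39,8],[44,7],[45,0]]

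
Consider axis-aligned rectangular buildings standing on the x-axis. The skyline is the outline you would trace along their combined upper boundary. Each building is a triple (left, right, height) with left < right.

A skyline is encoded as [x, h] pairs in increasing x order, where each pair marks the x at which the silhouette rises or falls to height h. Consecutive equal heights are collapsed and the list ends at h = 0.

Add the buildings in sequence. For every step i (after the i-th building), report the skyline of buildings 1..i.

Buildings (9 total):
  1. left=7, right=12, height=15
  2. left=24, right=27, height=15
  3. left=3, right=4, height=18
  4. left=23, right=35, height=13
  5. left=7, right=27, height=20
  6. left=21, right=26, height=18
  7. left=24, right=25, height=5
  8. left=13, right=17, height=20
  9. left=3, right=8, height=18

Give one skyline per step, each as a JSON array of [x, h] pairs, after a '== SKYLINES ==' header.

== SKYLINES ==
[[7,15],[12,0]]
[[7,15],[12,0],[24,15],[27,0]]
[[3,18],[4,0],[7,15],[12,0],[24,15],[27,0]]
[[3,18],[4,0],[7,15],[12,0],[23,13],[24,15],[27,13],[35,0]]
[[3,18],[4,0],[7,20],[27,13],[35,0]]
[[3,18],[4,0],[7,20],[27,13],[35,0]]
[[3,18],[4,0],[7,20],[27,13],[35,0]]
[[3,18],[4,0],[7,20],[27,13],[35,0]]
[[3,18],[7,20],[27,13],[35,0]]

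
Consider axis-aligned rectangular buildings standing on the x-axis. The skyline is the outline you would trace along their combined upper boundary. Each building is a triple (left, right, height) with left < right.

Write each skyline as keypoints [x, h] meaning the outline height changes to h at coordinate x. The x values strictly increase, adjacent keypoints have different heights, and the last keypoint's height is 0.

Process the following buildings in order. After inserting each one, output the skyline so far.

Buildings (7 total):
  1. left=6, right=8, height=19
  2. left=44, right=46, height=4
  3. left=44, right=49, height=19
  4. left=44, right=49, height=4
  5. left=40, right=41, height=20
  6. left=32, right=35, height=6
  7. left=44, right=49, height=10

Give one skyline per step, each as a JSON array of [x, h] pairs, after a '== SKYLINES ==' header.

== SKYLINES ==
[[6,19],[8,0]]
[[6,19],[8,0],[44,4],[46,0]]
[[6,19],[8,0],[44,19],[49,0]]
[[6,19],[8,0],[44,19],[49,0]]
[[6,19],[8,0],[40,20],[41,0],[44,19],[49,0]]
[[6,19],[8,0],[32,6],[35,0],[40,20],[41,0],[44,19],[49,0]]
[[6,19],[8,0],[32,6],[35,0],[40,20],[41,0],[44,19],[49,0]]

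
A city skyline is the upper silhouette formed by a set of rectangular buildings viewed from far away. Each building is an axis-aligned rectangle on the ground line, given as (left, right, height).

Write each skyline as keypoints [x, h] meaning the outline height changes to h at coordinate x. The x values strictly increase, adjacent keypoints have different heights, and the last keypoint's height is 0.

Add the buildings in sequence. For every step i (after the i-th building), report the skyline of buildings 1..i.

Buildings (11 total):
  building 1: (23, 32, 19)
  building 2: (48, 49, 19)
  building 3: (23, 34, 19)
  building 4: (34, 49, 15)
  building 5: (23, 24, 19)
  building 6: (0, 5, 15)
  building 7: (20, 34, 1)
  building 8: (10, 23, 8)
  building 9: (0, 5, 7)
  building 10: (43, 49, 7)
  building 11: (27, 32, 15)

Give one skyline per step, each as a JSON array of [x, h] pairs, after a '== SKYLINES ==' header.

== SKYLINES ==
[[23,19],[32,0]]
[[23,19],[32,0],[48,19],[49,0]]
[[23,19],[34,0],[48,19],[49,0]]
[[23,19],[34,15],[48,19],[49,0]]
[[23,19],[34,15],[48,19],[49,0]]
[[0,15],[5,0],[23,19],[34,15],[48,19],[49,0]]
[[0,15],[5,0],[20,1],[23,19],[34,15],[48,19],[49,0]]
[[0,15],[5,0],[10,8],[23,19],[34,15],[48,19],[49,0]]
[[0,15],[5,0],[10,8],[23,19],[34,15],[48,19],[49,0]]
[[0,15],[5,0],[10,8],[23,19],[34,15],[48,19],[49,0]]
[[0,15],[5,0],[10,8],[23,19],[34,15],[48,19],[49,0]]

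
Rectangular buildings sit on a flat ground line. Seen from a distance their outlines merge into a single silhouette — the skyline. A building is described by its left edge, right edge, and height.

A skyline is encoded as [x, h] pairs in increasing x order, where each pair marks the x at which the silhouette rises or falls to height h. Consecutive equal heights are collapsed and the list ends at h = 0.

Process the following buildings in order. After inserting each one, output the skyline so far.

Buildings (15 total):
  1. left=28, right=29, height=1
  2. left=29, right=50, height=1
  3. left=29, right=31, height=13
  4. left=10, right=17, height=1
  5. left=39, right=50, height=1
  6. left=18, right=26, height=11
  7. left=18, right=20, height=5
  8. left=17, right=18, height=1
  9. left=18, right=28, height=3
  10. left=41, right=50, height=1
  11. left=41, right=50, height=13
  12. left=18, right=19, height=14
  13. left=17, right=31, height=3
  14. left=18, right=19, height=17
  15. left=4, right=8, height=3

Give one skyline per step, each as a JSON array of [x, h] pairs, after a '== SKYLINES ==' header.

== SKYLINES ==
[[28,1],[29,0]]
[[28,1],[50,0]]
[[28,1],[29,13],[31,1],[50,0]]
[[10,1],[17,0],[28,1],[29,13],[31,1],[50,0]]
[[10,1],[17,0],[28,1],[29,13],[31,1],[50,0]]
[[10,1],[17,0],[18,11],[26,0],[28,1],[29,13],[31,1],[50,0]]
[[10,1],[17,0],[18,11],[26,0],[28,1],[29,13],[31,1],[50,0]]
[[10,1],[18,11],[26,0],[28,1],[29,13],[31,1],[50,0]]
[[10,1],[18,11],[26,3],[28,1],[29,13],[31,1],[50,0]]
[[10,1],[18,11],[26,3],[28,1],[29,13],[31,1],[50,0]]
[[10,1],[18,11],[26,3],[28,1],[29,13],[31,1],[41,13],[50,0]]
[[10,1],[18,14],[19,11],[26,3],[28,1],[29,13],[31,1],[41,13],[50,0]]
[[10,1],[17,3],[18,14],[19,11],[26,3],[29,13],[31,1],[41,13],[50,0]]
[[10,1],[17,3],[18,17],[19,11],[26,3],[29,13],[31,1],[41,13],[50,0]]
[[4,3],[8,0],[10,1],[17,3],[18,17],[19,11],[26,3],[29,13],[31,1],[41,13],[50,0]]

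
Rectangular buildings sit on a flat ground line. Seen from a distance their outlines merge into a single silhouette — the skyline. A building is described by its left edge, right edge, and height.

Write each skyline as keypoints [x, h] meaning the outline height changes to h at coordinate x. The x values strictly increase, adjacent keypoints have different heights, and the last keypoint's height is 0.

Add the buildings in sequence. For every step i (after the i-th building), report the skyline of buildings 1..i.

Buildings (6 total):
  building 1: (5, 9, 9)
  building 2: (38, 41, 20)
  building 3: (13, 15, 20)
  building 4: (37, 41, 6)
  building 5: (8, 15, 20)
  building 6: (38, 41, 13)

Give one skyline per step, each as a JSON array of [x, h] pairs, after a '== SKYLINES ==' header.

== SKYLINES ==
[[5,9],[9,0]]
[[5,9],[9,0],[38,20],[41,0]]
[[5,9],[9,0],[13,20],[15,0],[38,20],[41,0]]
[[5,9],[9,0],[13,20],[15,0],[37,6],[38,20],[41,0]]
[[5,9],[8,20],[15,0],[37,6],[38,20],[41,0]]
[[5,9],[8,20],[15,0],[37,6],[38,20],[41,0]]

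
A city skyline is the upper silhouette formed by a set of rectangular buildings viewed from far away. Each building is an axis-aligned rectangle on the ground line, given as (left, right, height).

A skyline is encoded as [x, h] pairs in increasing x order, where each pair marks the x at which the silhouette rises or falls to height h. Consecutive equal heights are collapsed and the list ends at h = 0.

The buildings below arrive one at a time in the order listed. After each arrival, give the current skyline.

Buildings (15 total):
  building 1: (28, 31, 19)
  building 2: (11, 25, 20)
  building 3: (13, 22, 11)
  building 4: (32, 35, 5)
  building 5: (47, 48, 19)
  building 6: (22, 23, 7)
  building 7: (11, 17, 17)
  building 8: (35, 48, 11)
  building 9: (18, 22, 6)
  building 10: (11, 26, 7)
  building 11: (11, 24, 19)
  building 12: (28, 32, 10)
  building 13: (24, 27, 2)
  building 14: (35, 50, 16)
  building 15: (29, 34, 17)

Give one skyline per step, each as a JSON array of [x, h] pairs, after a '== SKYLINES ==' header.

== SKYLINES ==
[[28,19],[31,0]]
[[11,20],[25,0],[28,19],[31,0]]
[[11,20],[25,0],[28,19],[31,0]]
[[11,20],[25,0],[28,19],[31,0],[32,5],[35,0]]
[[11,20],[25,0],[28,19],[31,0],[32,5],[35,0],[47,19],[48,0]]
[[11,20],[25,0],[28,19],[31,0],[32,5],[35,0],[47,19],[48,0]]
[[11,20],[25,0],[28,19],[31,0],[32,5],[35,0],[47,19],[48,0]]
[[11,20],[25,0],[28,19],[31,0],[32,5],[35,11],[47,19],[48,0]]
[[11,20],[25,0],[28,19],[31,0],[32,5],[35,11],[47,19],[48,0]]
[[11,20],[25,7],[26,0],[28,19],[31,0],[32,5],[35,11],[47,19],[48,0]]
[[11,20],[25,7],[26,0],[28,19],[31,0],[32,5],[35,11],[47,19],[48,0]]
[[11,20],[25,7],[26,0],[28,19],[31,10],[32,5],[35,11],[47,19],[48,0]]
[[11,20],[25,7],[26,2],[27,0],[28,19],[31,10],[32,5],[35,11],[47,19],[48,0]]
[[11,20],[25,7],[26,2],[27,0],[28,19],[31,10],[32,5],[35,16],[47,19],[48,16],[50,0]]
[[11,20],[25,7],[26,2],[27,0],[28,19],[31,17],[34,5],[35,16],[47,19],[48,16],[50,0]]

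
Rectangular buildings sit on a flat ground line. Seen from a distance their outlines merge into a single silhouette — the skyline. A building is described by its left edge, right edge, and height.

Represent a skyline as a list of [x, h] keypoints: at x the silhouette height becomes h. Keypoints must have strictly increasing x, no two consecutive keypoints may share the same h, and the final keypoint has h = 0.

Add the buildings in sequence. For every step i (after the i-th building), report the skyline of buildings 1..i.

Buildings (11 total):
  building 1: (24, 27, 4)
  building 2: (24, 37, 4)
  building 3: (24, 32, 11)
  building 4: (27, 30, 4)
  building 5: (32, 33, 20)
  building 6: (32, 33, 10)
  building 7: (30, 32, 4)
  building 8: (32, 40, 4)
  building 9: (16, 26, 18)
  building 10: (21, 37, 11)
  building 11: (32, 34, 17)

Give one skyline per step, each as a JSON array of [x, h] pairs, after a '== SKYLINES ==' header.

== SKYLINES ==
[[24,4],[27,0]]
[[24,4],[37,0]]
[[24,11],[32,4],[37,0]]
[[24,11],[32,4],[37,0]]
[[24,11],[32,20],[33,4],[37,0]]
[[24,11],[32,20],[33,4],[37,0]]
[[24,11],[32,20],[33,4],[37,0]]
[[24,11],[32,20],[33,4],[40,0]]
[[16,18],[26,11],[32,20],[33,4],[40,0]]
[[16,18],[26,11],[32,20],[33,11],[37,4],[40,0]]
[[16,18],[26,11],[32,20],[33,17],[34,11],[37,4],[40,0]]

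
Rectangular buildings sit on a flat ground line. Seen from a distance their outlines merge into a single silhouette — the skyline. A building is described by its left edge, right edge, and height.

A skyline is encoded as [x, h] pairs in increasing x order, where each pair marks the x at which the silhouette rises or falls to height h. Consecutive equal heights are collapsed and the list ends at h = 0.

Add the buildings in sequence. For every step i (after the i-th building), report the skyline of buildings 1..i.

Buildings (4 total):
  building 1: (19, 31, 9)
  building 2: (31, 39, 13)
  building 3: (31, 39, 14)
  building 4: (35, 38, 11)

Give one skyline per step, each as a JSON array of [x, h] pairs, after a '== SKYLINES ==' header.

== SKYLINES ==
[[19,9],[31,0]]
[[19,9],[31,13],[39,0]]
[[19,9],[31,14],[39,0]]
[[19,9],[31,14],[39,0]]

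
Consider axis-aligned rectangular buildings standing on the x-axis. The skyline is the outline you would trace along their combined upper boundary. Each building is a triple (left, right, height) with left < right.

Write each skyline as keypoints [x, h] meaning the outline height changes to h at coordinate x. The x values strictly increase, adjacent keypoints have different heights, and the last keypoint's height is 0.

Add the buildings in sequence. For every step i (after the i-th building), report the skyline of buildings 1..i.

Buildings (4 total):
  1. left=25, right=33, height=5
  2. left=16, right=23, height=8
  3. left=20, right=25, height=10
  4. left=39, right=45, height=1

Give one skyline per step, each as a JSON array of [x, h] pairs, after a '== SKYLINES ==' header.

== SKYLINES ==
[[25,5],[33,0]]
[[16,8],[23,0],[25,5],[33,0]]
[[16,8],[20,10],[25,5],[33,0]]
[[16,8],[20,10],[25,5],[33,0],[39,1],[45,0]]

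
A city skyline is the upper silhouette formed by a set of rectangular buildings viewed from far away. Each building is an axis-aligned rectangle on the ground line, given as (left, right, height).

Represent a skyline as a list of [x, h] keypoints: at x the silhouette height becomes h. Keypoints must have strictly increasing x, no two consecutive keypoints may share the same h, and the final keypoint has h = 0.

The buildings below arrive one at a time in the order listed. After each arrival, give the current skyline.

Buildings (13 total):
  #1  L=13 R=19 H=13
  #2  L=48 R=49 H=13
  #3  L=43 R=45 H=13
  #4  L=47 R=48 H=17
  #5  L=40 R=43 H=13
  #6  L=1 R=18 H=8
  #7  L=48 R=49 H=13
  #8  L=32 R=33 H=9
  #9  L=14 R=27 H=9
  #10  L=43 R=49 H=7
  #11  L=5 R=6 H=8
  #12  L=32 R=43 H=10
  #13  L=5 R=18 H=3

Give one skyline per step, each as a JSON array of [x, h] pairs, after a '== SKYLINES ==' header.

== SKYLINES ==
[[13,13],[19,0]]
[[13,13],[19,0],[48,13],[49,0]]
[[13,13],[19,0],[43,13],[45,0],[48,13],[49,0]]
[[13,13],[19,0],[43,13],[45,0],[47,17],[48,13],[49,0]]
[[13,13],[19,0],[40,13],[45,0],[47,17],[48,13],[49,0]]
[[1,8],[13,13],[19,0],[40,13],[45,0],[47,17],[48,13],[49,0]]
[[1,8],[13,13],[19,0],[40,13],[45,0],[47,17],[48,13],[49,0]]
[[1,8],[13,13],[19,0],[32,9],[33,0],[40,13],[45,0],[47,17],[48,13],[49,0]]
[[1,8],[13,13],[19,9],[27,0],[32,9],[33,0],[40,13],[45,0],[47,17],[48,13],[49,0]]
[[1,8],[13,13],[19,9],[27,0],[32,9],[33,0],[40,13],[45,7],[47,17],[48,13],[49,0]]
[[1,8],[13,13],[19,9],[27,0],[32,9],[33,0],[40,13],[45,7],[47,17],[48,13],[49,0]]
[[1,8],[13,13],[19,9],[27,0],[32,10],[40,13],[45,7],[47,17],[48,13],[49,0]]
[[1,8],[13,13],[19,9],[27,0],[32,10],[40,13],[45,7],[47,17],[48,13],[49,0]]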